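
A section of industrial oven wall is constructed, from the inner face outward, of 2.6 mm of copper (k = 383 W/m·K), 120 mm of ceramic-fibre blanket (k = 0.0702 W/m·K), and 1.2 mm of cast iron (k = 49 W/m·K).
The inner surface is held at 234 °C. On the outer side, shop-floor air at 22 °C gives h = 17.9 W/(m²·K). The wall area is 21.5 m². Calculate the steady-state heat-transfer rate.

Thermal resistances in series:
R_copper = L/(kA) = 0.0026/(383×21.5) = 3.157×10^-7 K/W
R_ceramic-fibre blanket = L/(kA) = 0.12/(0.0702×21.5) = 0.07951 K/W
R_cast iron = L/(kA) = 0.0012/(49×21.5) = 1.139×10^-6 K/W
R_outer film = 1/(h_o·A) = 1/(17.9×21.5) = 0.002598 K/W
R_total = 0.08211 K/W
Q = ΔT / R_total = 212 / 0.08211

Q ≈ 2580 W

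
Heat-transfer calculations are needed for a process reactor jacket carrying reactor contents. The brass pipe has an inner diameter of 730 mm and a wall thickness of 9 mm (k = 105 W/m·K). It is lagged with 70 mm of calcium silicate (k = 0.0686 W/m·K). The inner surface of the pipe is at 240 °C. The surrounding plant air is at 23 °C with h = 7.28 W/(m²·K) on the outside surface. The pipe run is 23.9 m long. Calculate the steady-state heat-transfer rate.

Treating each annulus and film as a series resistance:
R_brass pipe wall = ln(374/365)/(2π×105×23.9) = 1.545×10^-6 K/W
R_calcium silicate = ln(444/374)/(2π×0.0686×23.9) = 0.01665 K/W
R_outer film = 1/(h_o·2πr_oL) = 1/(7.28×2π×0.444×23.9) = 0.00206 K/W
R_total = 0.01872 K/W
Q = ΔT/R_total = 217/0.01872

Q ≈ 11600 W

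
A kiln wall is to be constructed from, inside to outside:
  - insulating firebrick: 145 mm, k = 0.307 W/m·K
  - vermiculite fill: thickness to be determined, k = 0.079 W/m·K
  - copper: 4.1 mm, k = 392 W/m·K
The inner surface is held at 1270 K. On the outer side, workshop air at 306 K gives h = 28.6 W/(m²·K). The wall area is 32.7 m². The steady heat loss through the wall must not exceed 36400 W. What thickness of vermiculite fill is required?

L ≈ 28.3 mm

Thermal resistances in series:
R_insulating firebrick = L/(kA) = 0.145/(0.307×32.7) = 0.01444 K/W
R_copper = L/(kA) = 0.0041/(392×32.7) = 3.199×10^-7 K/W
R_outer film = 1/(h_o·A) = 1/(28.6×32.7) = 0.001069 K/W
Sum of the known resistances R_other = 0.01551 K/W
Required total resistance R_tot = ΔT/Q_allow = 964/36400 = 0.02648 K/W
R_vermiculite fill = R_tot − R_other = 0.01097 K/W
L = R·k·A = 0.01097×0.079×32.7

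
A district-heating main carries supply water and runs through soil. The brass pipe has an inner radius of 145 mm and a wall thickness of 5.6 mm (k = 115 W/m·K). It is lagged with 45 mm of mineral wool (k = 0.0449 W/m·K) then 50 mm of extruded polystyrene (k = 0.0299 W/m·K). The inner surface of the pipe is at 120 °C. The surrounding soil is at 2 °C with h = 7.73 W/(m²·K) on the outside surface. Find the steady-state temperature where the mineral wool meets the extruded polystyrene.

Radial resistances (cylindrical: R_cond = ln(r_o/r_i)/(2πkL), R_conv = 1/(h·2πrL)):
R_brass pipe wall = ln(150.6/145)/(2π×115×1) = 5.244×10^-5 K/W
R_mineral wool = ln(195.6/150.6)/(2π×0.0449×1) = 0.9267 K/W
R_extruded polystyrene = ln(245.6/195.6)/(2π×0.0299×1) = 1.212 K/W
R_outer film = 1/(h_o·2πr_oL) = 1/(7.73×2π×0.2456×1) = 0.08383 K/W
R_total = 2.222 K/W
Q = ΔT/R_total = 118/2.222
Q = 53.1 W/m
T_interface = T_inner − Q·ΣR(inner→interface) = 120 − 53.1×0.9268

T ≈ 70.8 °C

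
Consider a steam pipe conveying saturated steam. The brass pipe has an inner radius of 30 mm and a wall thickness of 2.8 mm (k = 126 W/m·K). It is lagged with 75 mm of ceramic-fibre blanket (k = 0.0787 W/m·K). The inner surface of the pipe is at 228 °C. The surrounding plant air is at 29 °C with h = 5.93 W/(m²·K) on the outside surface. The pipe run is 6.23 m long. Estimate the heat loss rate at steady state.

Q ≈ 467 W

Treating each annulus and film as a series resistance:
R_brass pipe wall = ln(32.8/30)/(2π×126×6.23) = 1.809×10^-5 K/W
R_ceramic-fibre blanket = ln(107.8/32.8)/(2π×0.0787×6.23) = 0.3862 K/W
R_outer film = 1/(h_o·2πr_oL) = 1/(5.93×2π×0.1078×6.23) = 0.03996 K/W
R_total = 0.4262 K/W
Q = ΔT/R_total = 199/0.4262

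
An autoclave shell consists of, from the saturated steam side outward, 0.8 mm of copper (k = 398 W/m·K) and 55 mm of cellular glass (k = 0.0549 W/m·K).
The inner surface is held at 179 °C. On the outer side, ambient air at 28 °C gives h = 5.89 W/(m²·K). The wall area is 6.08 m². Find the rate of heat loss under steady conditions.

Q ≈ 784 W

Series thermal resistances:
R_copper = L/(kA) = 0.0008/(398×6.08) = 3.306×10^-7 K/W
R_cellular glass = L/(kA) = 0.055/(0.0549×6.08) = 0.1648 K/W
R_outer film = 1/(h_o·A) = 1/(5.89×6.08) = 0.02792 K/W
R_total = 0.1927 K/W
Q = ΔT / R_total = 151 / 0.1927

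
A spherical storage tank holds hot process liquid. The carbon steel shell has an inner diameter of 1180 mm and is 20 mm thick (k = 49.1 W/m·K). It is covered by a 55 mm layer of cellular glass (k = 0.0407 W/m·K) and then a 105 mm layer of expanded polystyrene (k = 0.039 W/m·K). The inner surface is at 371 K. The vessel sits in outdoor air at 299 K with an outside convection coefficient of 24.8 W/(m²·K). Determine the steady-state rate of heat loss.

For a spherical shell R = (1/r₁ − 1/r₂)/(4πk); film R = 1/(h·4πr²). In series:
R_carbon steel shell = (1/0.59 − 1/0.61)/(4π×49.1) = 9.007×10^-5 K/W
R_cellular glass = (1/0.61 − 1/0.665)/(4π×0.0407) = 0.2651 K/W
R_expanded polystyrene = (1/0.665 − 1/0.77)/(4π×0.039) = 0.4184 K/W
R_outer film = 1/(h·4πr_o²) = 1/(24.8×4π×0.77²) = 0.005412 K/W
R_total = 0.689 K/W
Q = ΔT/R_total = 72/0.689

Q ≈ 104 W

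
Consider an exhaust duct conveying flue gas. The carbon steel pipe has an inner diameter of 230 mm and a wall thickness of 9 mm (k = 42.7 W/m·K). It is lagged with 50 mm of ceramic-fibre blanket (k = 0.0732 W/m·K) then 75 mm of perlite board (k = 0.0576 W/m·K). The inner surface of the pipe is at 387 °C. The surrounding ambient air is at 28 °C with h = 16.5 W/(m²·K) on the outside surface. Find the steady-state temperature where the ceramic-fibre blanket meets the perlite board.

Per-layer cylindrical resistances, series-summed:
R_carbon steel pipe wall = ln(124/115)/(2π×42.7×1) = 2.808×10^-4 K/W
R_ceramic-fibre blanket = ln(174/124)/(2π×0.0732×1) = 0.7366 K/W
R_perlite board = ln(249/174)/(2π×0.0576×1) = 0.9903 K/W
R_outer film = 1/(h_o·2πr_oL) = 1/(16.5×2π×0.249×1) = 0.03874 K/W
R_total = 1.766 K/W
Q = ΔT/R_total = 359/1.766
Q = 203 W/m
T_interface = T_inner − Q·ΣR(inner→interface) = 387 − 203×0.7369

T ≈ 237 °C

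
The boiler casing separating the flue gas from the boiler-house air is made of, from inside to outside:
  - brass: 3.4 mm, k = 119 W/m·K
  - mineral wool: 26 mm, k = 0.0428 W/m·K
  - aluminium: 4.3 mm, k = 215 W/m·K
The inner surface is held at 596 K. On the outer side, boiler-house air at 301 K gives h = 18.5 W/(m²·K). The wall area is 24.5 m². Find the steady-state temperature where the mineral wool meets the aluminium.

T ≈ 325 K

Using the resistance-network approach (series):
R_brass = L/(kA) = 0.0034/(119×24.5) = 1.166×10^-6 K/W
R_mineral wool = L/(kA) = 0.026/(0.0428×24.5) = 0.02479 K/W
R_aluminium = L/(kA) = 0.0043/(215×24.5) = 8.163×10^-7 K/W
R_outer film = 1/(h_o·A) = 1/(18.5×24.5) = 0.002206 K/W
R_total = 0.027 K/W;  Q = ΔT/R_total = 295/0.027 = 10920 W
T_interface = T_inner − Q·ΣR(inner→interface) = 596 − 10900×0.0248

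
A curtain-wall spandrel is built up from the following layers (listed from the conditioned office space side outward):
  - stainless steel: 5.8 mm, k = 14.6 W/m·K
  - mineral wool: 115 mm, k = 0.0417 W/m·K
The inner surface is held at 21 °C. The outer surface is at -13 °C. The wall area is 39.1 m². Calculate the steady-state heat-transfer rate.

Q ≈ 482 W

Model the wall as resistances in series:
R_stainless steel = L/(kA) = 0.0058/(14.6×39.1) = 1.016×10^-5 K/W
R_mineral wool = L/(kA) = 0.115/(0.0417×39.1) = 0.07053 K/W
R_total = 0.07054 K/W
Q = ΔT / R_total = 34 / 0.07054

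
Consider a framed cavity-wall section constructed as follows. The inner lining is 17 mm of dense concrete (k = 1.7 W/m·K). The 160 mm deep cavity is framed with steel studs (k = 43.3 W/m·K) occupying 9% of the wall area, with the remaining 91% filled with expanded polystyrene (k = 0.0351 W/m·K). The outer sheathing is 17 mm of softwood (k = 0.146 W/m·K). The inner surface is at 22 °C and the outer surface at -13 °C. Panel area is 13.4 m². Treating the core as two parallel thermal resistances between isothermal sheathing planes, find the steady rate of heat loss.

Q ≈ 2810 W

Sheathing layers in series; stud and cavity paths in parallel between them.
R_inner = 0.017/(1.7×13.4) = 7.463×10^-4 K/W
R_stud  = 0.16/(43.3×0.09×13.4) = 0.003064 K/W
R_cav   = 0.16/(0.0351×0.91×13.4) = 0.3738 K/W
1/R_core = 1/R_stud + 1/R_cav → R_core = 0.003039 K/W
R_outer = 0.017/(0.146×13.4) = 0.008689 K/W
R_total = 0.01247 K/W
Q = ΔT/R_total = 35/0.01247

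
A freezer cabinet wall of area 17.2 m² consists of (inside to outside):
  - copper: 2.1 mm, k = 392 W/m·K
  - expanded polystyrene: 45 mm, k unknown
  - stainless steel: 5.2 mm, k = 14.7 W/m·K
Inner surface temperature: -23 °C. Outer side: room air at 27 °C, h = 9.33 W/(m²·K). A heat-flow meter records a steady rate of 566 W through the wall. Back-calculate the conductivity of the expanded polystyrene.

k ≈ 0.0319 W/(m·K)

Thermal resistances in series:
R_copper = L/(kA) = 0.0021/(392×17.2) = 3.115×10^-7 K/W
R_stainless steel = L/(kA) = 0.0052/(14.7×17.2) = 2.057×10^-5 K/W
R_outer film = 1/(h_o·A) = 1/(9.33×17.2) = 0.006231 K/W
Sum of known resistances R_other = 0.006252 K/W
Total R = ΔT/Q = 50/566 = 0.08834 K/W
R_expanded polystyrene = R_total − R_other = 0.08209 K/W
k = L/(R·A) = 0.045/(0.08209×17.2)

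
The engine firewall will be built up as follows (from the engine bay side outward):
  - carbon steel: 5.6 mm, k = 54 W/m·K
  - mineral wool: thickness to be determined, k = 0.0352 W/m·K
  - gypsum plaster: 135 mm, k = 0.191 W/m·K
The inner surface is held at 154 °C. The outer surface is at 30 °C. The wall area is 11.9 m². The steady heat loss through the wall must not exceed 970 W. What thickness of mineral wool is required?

L ≈ 28.7 mm

Using the resistance-network approach (series):
R_carbon steel = L/(kA) = 0.0056/(54×11.9) = 8.715×10^-6 K/W
R_gypsum plaster = L/(kA) = 0.135/(0.191×11.9) = 0.0594 K/W
Sum of the known resistances R_other = 0.0594 K/W
Required total resistance R_tot = ΔT/Q_allow = 124/970 = 0.1278 K/W
R_mineral wool = R_tot − R_other = 0.06843 K/W
L = R·k·A = 0.06843×0.0352×11.9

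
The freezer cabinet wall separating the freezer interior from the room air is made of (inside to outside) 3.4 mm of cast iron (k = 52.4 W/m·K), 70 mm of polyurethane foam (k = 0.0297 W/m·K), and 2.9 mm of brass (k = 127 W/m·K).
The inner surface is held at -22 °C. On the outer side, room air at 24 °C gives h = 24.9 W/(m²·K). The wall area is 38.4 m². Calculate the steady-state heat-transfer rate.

Thermal resistances in series:
R_cast iron = L/(kA) = 0.0034/(52.4×38.4) = 1.69×10^-6 K/W
R_polyurethane foam = L/(kA) = 0.07/(0.0297×38.4) = 0.06138 K/W
R_brass = L/(kA) = 0.0029/(127×38.4) = 5.947×10^-7 K/W
R_outer film = 1/(h_o·A) = 1/(24.9×38.4) = 0.001046 K/W
R_total = 0.06243 K/W
Q = ΔT / R_total = 46 / 0.06243

Q ≈ 737 W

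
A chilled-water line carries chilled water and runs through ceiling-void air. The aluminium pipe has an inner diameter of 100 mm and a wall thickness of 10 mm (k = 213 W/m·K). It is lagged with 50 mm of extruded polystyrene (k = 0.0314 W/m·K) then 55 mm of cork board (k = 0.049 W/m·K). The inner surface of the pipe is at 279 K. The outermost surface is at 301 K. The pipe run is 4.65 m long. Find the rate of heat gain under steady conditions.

Radial resistances (cylindrical: R_cond = ln(r_o/r_i)/(2πkL), R_conv = 1/(h·2πrL)):
R_aluminium pipe wall = ln(60/50)/(2π×213×4.65) = 2.93×10^-5 K/W
R_extruded polystyrene = ln(110/60)/(2π×0.0314×4.65) = 0.6607 K/W
R_cork board = ln(165/110)/(2π×0.049×4.65) = 0.2832 K/W
R_total = 0.944 K/W
Q = ΔT/R_total = 22/0.944

Q ≈ 23.3 W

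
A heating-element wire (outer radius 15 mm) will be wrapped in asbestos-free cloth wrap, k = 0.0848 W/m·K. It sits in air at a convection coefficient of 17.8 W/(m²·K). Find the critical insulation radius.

r_cr ≈ 4.76 mm

For a cylinder r_cr = k/h = 0.0848/17.8
r_cr = 4.76 mm; since the bare radius (15 mm) is above r_cr, any added insulation will reduce heat loss.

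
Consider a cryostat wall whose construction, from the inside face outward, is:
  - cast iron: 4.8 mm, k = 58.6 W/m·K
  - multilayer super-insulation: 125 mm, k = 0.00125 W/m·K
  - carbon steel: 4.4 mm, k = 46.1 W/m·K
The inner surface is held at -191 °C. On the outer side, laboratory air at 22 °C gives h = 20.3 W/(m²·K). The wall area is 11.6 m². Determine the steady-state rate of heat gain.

Using the resistance-network approach (series):
R_cast iron = L/(kA) = 0.0048/(58.6×11.6) = 7.061×10^-6 K/W
R_multilayer super-insulation = L/(kA) = 0.125/(0.00125×11.6) = 8.621 K/W
R_carbon steel = L/(kA) = 0.0044/(46.1×11.6) = 8.228×10^-6 K/W
R_outer film = 1/(h_o·A) = 1/(20.3×11.6) = 0.004247 K/W
R_total = 8.625 K/W
Q = ΔT / R_total = 213 / 8.625

Q ≈ 24.7 W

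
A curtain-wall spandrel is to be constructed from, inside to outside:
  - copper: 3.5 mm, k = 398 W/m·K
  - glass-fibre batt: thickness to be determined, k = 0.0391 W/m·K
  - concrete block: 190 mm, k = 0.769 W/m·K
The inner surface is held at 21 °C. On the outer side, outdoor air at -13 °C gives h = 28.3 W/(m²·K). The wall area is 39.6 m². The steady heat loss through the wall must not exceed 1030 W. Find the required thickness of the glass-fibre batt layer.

Thermal resistances in series:
R_copper = L/(kA) = 0.0035/(398×39.6) = 2.221×10^-7 K/W
R_concrete block = L/(kA) = 0.19/(0.769×39.6) = 0.006239 K/W
R_outer film = 1/(h_o·A) = 1/(28.3×39.6) = 8.923×10^-4 K/W
Sum of the known resistances R_other = 0.007132 K/W
Required total resistance R_tot = ΔT/Q_allow = 34/1030 = 0.03301 K/W
R_glass-fibre batt = R_tot − R_other = 0.02588 K/W
L = R·k·A = 0.02588×0.0391×39.6

L ≈ 40.1 mm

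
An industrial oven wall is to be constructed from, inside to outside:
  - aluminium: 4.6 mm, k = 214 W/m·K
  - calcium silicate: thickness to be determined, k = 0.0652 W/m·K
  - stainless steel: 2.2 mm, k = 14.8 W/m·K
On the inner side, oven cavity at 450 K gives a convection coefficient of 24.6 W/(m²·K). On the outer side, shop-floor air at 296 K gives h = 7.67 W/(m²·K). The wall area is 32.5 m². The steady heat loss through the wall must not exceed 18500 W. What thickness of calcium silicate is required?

L ≈ 6.48 mm

Model the wall as resistances in series:
R_inner film = 1/(h_i·A) = 1/(24.6×32.5) = 0.001251 K/W
R_aluminium = L/(kA) = 0.0046/(214×32.5) = 6.614×10^-7 K/W
R_stainless steel = L/(kA) = 0.0022/(14.8×32.5) = 4.574×10^-6 K/W
R_outer film = 1/(h_o·A) = 1/(7.67×32.5) = 0.004012 K/W
Sum of the known resistances R_other = 0.005268 K/W
Required total resistance R_tot = ΔT/Q_allow = 154/18500 = 0.008324 K/W
R_calcium silicate = R_tot − R_other = 0.003057 K/W
L = R·k·A = 0.003057×0.0652×32.5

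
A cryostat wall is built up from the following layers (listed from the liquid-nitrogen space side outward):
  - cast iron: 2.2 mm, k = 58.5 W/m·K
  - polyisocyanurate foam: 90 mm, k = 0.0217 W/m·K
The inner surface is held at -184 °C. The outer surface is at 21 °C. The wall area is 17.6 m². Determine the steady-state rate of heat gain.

Q ≈ 870 W

Using the resistance-network approach (series):
R_cast iron = L/(kA) = 0.0022/(58.5×17.6) = 2.137×10^-6 K/W
R_polyisocyanurate foam = L/(kA) = 0.09/(0.0217×17.6) = 0.2357 K/W
R_total = 0.2357 K/W
Q = ΔT / R_total = 205 / 0.2357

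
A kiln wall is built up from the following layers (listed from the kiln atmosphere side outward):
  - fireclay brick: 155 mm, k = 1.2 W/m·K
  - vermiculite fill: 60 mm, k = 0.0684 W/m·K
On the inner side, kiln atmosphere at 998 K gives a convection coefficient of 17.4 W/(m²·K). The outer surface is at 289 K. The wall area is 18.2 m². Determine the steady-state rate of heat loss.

Thermal resistances in series:
R_inner film = 1/(h_i·A) = 1/(17.4×18.2) = 0.003158 K/W
R_fireclay brick = L/(kA) = 0.155/(1.2×18.2) = 0.007097 K/W
R_vermiculite fill = L/(kA) = 0.06/(0.0684×18.2) = 0.0482 K/W
R_total = 0.05845 K/W
Q = ΔT / R_total = 709 / 0.05845

Q ≈ 12100 W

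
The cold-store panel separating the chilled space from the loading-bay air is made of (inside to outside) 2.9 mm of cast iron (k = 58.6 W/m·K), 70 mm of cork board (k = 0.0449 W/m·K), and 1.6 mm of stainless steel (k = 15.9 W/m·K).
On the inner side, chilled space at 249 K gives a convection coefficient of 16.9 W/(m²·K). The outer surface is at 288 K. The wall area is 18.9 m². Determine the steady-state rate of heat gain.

Thermal resistances in series:
R_inner film = 1/(h_i·A) = 1/(16.9×18.9) = 0.003131 K/W
R_cast iron = L/(kA) = 0.0029/(58.6×18.9) = 2.618×10^-6 K/W
R_cork board = L/(kA) = 0.07/(0.0449×18.9) = 0.08249 K/W
R_stainless steel = L/(kA) = 0.0016/(15.9×18.9) = 5.324×10^-6 K/W
R_total = 0.08563 K/W
Q = ΔT / R_total = 39 / 0.08563

Q ≈ 455 W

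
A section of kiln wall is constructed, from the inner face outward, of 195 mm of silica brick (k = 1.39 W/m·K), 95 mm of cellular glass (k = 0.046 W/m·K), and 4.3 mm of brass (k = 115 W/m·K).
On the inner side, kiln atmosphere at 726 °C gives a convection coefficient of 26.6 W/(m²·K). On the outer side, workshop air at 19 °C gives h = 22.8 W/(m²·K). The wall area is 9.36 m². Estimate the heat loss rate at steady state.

Treating each layer as a thermal resistance in series:
R_inner film = 1/(h_i·A) = 1/(26.6×9.36) = 0.004016 K/W
R_silica brick = L/(kA) = 0.195/(1.39×9.36) = 0.01499 K/W
R_cellular glass = L/(kA) = 0.095/(0.046×9.36) = 0.2206 K/W
R_brass = L/(kA) = 0.0043/(115×9.36) = 3.995×10^-6 K/W
R_outer film = 1/(h_o·A) = 1/(22.8×9.36) = 0.004686 K/W
R_total = 0.2443 K/W
Q = ΔT / R_total = 707 / 0.2443

Q ≈ 2890 W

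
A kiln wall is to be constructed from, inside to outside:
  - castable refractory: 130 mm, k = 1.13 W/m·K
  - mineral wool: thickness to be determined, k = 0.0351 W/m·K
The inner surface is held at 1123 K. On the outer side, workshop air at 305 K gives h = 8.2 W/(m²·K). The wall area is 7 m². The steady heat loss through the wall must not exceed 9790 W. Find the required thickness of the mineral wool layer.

Model the wall as resistances in series:
R_castable refractory = L/(kA) = 0.13/(1.13×7) = 0.01643 K/W
R_outer film = 1/(h_o·A) = 1/(8.2×7) = 0.01742 K/W
Sum of the known resistances R_other = 0.03386 K/W
Required total resistance R_tot = ΔT/Q_allow = 818/9790 = 0.08355 K/W
R_mineral wool = R_tot − R_other = 0.0497 K/W
L = R·k·A = 0.0497×0.0351×7

L ≈ 12.2 mm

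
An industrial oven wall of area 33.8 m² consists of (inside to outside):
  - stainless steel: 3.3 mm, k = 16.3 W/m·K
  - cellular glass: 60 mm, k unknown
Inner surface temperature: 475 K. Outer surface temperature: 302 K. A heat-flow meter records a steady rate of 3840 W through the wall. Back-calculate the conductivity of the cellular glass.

k ≈ 0.0394 W/(m·K)

Using the resistance-network approach (series):
R_stainless steel = L/(kA) = 0.0033/(16.3×33.8) = 5.99×10^-6 K/W
Sum of known resistances R_other = 5.99×10^-6 K/W
Total R = ΔT/Q = 173/3840 = 0.04505 K/W
R_cellular glass = R_total − R_other = 0.04505 K/W
k = L/(R·A) = 0.06/(0.04505×33.8)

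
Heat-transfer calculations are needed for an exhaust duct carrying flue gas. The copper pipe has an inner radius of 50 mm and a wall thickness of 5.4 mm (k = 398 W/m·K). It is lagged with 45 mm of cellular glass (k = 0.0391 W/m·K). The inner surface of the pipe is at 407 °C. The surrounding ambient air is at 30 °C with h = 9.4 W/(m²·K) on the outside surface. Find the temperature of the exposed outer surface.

Radial resistances (cylindrical: R_cond = ln(r_o/r_i)/(2πkL), R_conv = 1/(h·2πrL)):
R_copper pipe wall = ln(55.4/50)/(2π×398×1) = 4.101×10^-5 K/W
R_cellular glass = ln(100.4/55.4)/(2π×0.0391×1) = 2.42 K/W
R_outer film = 1/(h_o·2πr_oL) = 1/(9.4×2π×0.1004×1) = 0.1686 K/W
R_total = 2.589 K/W
Q = ΔT/R_total = 377/2.589
Q = 146 W/m
T_interface = T_inner − Q·ΣR(inner→interface) = 407 − 146×2.42

T ≈ 54.6 °C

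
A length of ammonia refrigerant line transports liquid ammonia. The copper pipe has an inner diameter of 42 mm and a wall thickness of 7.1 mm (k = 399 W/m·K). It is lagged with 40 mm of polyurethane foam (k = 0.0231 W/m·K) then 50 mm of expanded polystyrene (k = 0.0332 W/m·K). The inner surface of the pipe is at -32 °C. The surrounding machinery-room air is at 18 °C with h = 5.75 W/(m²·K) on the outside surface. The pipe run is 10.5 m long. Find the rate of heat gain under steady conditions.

Q ≈ 58.5 W

For a radial system each layer contributes R = ln(r_out/r_in)/(2πkL); films add R = 1/(hA).
R_copper pipe wall = ln(28.1/21)/(2π×399×10.5) = 1.106×10^-5 K/W
R_polyurethane foam = ln(68.1/28.1)/(2π×0.0231×10.5) = 0.5809 K/W
R_expanded polystyrene = ln(118.1/68.1)/(2π×0.0332×10.5) = 0.2514 K/W
R_outer film = 1/(h_o·2πr_oL) = 1/(5.75×2π×0.1181×10.5) = 0.02232 K/W
R_total = 0.8545 K/W
Q = ΔT/R_total = 50/0.8545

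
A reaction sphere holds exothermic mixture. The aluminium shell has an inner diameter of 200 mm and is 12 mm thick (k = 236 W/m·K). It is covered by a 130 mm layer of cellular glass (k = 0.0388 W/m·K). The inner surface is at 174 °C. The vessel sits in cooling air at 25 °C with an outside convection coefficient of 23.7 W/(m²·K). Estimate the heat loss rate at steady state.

Each spherical layer contributes R = (1/r_i − 1/r_o)/(4πk):
R_aluminium shell = (1/0.1 − 1/0.112)/(4π×236) = 3.613×10^-4 K/W
R_cellular glass = (1/0.112 − 1/0.242)/(4π×0.0388) = 9.837 K/W
R_outer film = 1/(h·4πr_o²) = 1/(23.7×4π×0.242²) = 0.05733 K/W
R_total = 9.895 K/W
Q = ΔT/R_total = 149/9.895

Q ≈ 15.1 W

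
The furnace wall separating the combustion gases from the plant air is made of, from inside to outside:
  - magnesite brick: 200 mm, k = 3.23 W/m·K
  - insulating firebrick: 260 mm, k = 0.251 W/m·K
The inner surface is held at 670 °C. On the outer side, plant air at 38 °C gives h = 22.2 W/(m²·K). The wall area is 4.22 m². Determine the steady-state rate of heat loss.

Thermal resistances in series:
R_magnesite brick = L/(kA) = 0.2/(3.23×4.22) = 0.01467 K/W
R_insulating firebrick = L/(kA) = 0.26/(0.251×4.22) = 0.2455 K/W
R_outer film = 1/(h_o·A) = 1/(22.2×4.22) = 0.01067 K/W
R_total = 0.2708 K/W
Q = ΔT / R_total = 632 / 0.2708

Q ≈ 2330 W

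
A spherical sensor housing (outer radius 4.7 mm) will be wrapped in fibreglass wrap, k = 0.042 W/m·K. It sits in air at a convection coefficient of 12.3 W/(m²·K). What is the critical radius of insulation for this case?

r_cr ≈ 6.83 mm

For a sphere r_cr = 2k/h = 2×0.042/12.3
r_cr = 6.83 mm; since the bare radius (4.7 mm) is below r_cr, adding a thin layer of insulation will *increase* heat loss.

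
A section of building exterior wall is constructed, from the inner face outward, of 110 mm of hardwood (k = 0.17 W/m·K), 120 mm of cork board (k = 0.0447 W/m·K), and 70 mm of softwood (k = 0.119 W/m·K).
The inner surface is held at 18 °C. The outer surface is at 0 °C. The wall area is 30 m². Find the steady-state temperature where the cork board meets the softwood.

Model the wall as resistances in series:
R_hardwood = L/(kA) = 0.11/(0.17×30) = 0.02157 K/W
R_cork board = L/(kA) = 0.12/(0.0447×30) = 0.08949 K/W
R_softwood = L/(kA) = 0.07/(0.119×30) = 0.01961 K/W
R_total = 0.1307 K/W;  Q = ΔT/R_total = 18/0.1307 = 137.8 W
T_interface = T_inner − Q·ΣR(inner→interface) = 18 − 138×0.1111

T ≈ 2.7 °C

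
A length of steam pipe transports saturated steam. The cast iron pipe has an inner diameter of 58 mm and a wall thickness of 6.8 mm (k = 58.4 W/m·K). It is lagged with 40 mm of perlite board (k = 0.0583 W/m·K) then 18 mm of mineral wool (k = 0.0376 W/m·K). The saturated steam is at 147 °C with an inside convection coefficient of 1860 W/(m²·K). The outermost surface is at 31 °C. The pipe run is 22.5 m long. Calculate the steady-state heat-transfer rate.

Q ≈ 884 W

Treating each annulus and film as a series resistance:
R_inner film = 1/(h_i·2πr₁L) = 1/(1860×2π×0.029×22.5) = 1.311×10^-4 K/W
R_cast iron pipe wall = ln(35.8/29)/(2π×58.4×22.5) = 2.551×10^-5 K/W
R_perlite board = ln(75.8/35.8)/(2π×0.0583×22.5) = 0.09102 K/W
R_mineral wool = ln(93.8/75.8)/(2π×0.0376×22.5) = 0.04008 K/W
R_total = 0.1313 K/W
Q = ΔT/R_total = 116/0.1313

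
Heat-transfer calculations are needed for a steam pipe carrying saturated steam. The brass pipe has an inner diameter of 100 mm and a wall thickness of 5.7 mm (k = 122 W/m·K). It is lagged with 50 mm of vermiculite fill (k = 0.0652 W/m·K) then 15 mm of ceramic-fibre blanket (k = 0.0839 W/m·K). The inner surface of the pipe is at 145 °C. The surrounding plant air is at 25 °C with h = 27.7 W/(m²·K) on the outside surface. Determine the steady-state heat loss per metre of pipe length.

q′ ≈ 64.4 W/m

Per-layer cylindrical resistances, series-summed:
R_brass pipe wall = ln(55.7/50)/(2π×122×1) = 1.408×10^-4 K/W
R_vermiculite fill = ln(105.7/55.7)/(2π×0.0652×1) = 1.564 K/W
R_ceramic-fibre blanket = ln(120.7/105.7)/(2π×0.0839×1) = 0.2517 K/W
R_outer film = 1/(h_o·2πr_oL) = 1/(27.7×2π×0.1207×1) = 0.0476 K/W
R_total = 1.863 K/W
Q = ΔT/R_total = 120/1.863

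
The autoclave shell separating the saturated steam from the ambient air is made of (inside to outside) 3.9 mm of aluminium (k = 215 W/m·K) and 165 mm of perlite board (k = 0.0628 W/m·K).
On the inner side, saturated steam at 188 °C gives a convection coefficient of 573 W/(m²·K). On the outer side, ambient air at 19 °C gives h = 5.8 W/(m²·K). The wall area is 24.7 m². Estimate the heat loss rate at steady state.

Q ≈ 1490 W

Model the wall as resistances in series:
R_inner film = 1/(h_i·A) = 1/(573×24.7) = 7.066×10^-5 K/W
R_aluminium = L/(kA) = 0.0039/(215×24.7) = 7.344×10^-7 K/W
R_perlite board = L/(kA) = 0.165/(0.0628×24.7) = 0.1064 K/W
R_outer film = 1/(h_o·A) = 1/(5.8×24.7) = 0.00698 K/W
R_total = 0.1134 K/W
Q = ΔT / R_total = 169 / 0.1134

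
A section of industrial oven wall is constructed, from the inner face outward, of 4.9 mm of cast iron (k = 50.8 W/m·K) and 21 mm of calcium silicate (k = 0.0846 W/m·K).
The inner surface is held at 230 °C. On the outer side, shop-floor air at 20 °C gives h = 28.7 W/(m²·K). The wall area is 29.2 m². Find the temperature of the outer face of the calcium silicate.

Thermal resistances in series:
R_cast iron = L/(kA) = 0.0049/(50.8×29.2) = 3.303×10^-6 K/W
R_calcium silicate = L/(kA) = 0.021/(0.0846×29.2) = 0.008501 K/W
R_outer film = 1/(h_o·A) = 1/(28.7×29.2) = 0.001193 K/W
R_total = 0.009697 K/W;  Q = ΔT/R_total = 210/0.009697 = 21660 W
T_interface = T_inner − Q·ΣR(inner→interface) = 230 − 21700×0.008504

T ≈ 45.8 °C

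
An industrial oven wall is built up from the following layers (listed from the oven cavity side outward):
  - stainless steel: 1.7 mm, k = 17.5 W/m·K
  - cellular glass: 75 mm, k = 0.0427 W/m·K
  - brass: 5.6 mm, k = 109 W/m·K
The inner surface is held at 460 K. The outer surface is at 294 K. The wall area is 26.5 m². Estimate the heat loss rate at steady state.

Q ≈ 2500 W

Thermal resistances in series:
R_stainless steel = L/(kA) = 0.0017/(17.5×26.5) = 3.666×10^-6 K/W
R_cellular glass = L/(kA) = 0.075/(0.0427×26.5) = 0.06628 K/W
R_brass = L/(kA) = 0.0056/(109×26.5) = 1.939×10^-6 K/W
R_total = 0.06629 K/W
Q = ΔT / R_total = 166 / 0.06629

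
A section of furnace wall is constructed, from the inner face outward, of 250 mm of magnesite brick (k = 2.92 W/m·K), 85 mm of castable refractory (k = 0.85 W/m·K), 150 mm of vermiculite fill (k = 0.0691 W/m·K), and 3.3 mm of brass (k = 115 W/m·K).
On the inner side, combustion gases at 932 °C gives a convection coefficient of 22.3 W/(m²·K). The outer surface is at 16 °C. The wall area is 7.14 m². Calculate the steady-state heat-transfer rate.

Thermal resistances in series:
R_inner film = 1/(h_i·A) = 1/(22.3×7.14) = 0.006281 K/W
R_magnesite brick = L/(kA) = 0.25/(2.92×7.14) = 0.01199 K/W
R_castable refractory = L/(kA) = 0.085/(0.85×7.14) = 0.01401 K/W
R_vermiculite fill = L/(kA) = 0.15/(0.0691×7.14) = 0.304 K/W
R_brass = L/(kA) = 0.0033/(115×7.14) = 4.019×10^-6 K/W
R_total = 0.3363 K/W
Q = ΔT / R_total = 916 / 0.3363

Q ≈ 2720 W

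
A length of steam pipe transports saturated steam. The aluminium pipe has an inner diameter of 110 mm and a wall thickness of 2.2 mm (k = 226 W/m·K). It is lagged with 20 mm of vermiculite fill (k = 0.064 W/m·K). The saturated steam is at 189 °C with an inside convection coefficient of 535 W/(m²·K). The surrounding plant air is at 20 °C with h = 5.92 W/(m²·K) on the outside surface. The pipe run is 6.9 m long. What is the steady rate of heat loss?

Cylindrical conduction, so R = ln(r₂/r₁)/(2πkL) per layer, in series:
R_inner film = 1/(h_i·2πr₁L) = 1/(535×2π×0.055×6.9) = 7.839×10^-4 K/W
R_aluminium pipe wall = ln(57.2/55)/(2π×226×6.9) = 4.003×10^-6 K/W
R_vermiculite fill = ln(77.2/57.2)/(2π×0.064×6.9) = 0.1081 K/W
R_outer film = 1/(h_o·2πr_oL) = 1/(5.92×2π×0.0772×6.9) = 0.05047 K/W
R_total = 0.1593 K/W
Q = ΔT/R_total = 169/0.1593

Q ≈ 1060 W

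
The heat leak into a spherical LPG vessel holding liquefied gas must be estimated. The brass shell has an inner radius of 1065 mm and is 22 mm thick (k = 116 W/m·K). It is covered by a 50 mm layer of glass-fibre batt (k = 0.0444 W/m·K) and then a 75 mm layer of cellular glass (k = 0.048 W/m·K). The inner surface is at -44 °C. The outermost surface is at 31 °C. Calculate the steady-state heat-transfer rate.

For a spherical shell R = (1/r₁ − 1/r₂)/(4πk); film R = 1/(h·4πr²). In series:
R_brass shell = (1/1.065 − 1/1.087)/(4π×116) = 1.304×10^-5 K/W
R_glass-fibre batt = (1/1.087 − 1/1.137)/(4π×0.0444) = 0.07251 K/W
R_cellular glass = (1/1.137 − 1/1.212)/(4π×0.048) = 0.09023 K/W
R_total = 0.1628 K/W
Q = ΔT/R_total = 75/0.1628

Q ≈ 461 W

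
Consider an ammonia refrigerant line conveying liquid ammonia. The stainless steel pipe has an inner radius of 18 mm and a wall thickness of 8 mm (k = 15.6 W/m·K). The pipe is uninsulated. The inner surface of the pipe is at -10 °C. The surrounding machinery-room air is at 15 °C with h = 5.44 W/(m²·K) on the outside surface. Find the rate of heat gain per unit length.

q′ ≈ 22.1 W/m

Radial resistances (cylindrical: R_cond = ln(r_o/r_i)/(2πkL), R_conv = 1/(h·2πrL)):
R_stainless steel pipe wall = ln(26/18)/(2π×15.6×1) = 0.003752 K/W
R_outer film = 1/(h_o·2πr_oL) = 1/(5.44×2π×0.026×1) = 1.125 K/W
R_total = 1.129 K/W
Q = ΔT/R_total = 25/1.129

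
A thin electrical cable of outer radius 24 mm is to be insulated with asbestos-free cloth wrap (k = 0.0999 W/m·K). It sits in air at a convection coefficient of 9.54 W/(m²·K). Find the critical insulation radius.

For a cylinder r_cr = k/h = 0.0999/9.54
r_cr = 10.5 mm; since the bare radius (24 mm) is above r_cr, any added insulation will reduce heat loss.

r_cr ≈ 10.5 mm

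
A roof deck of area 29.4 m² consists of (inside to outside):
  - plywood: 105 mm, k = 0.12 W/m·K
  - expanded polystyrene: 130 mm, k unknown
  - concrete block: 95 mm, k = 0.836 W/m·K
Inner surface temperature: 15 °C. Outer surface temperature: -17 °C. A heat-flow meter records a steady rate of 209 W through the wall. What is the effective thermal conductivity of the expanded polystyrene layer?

Treating each layer as a thermal resistance in series:
R_plywood = L/(kA) = 0.105/(0.12×29.4) = 0.02976 K/W
R_concrete block = L/(kA) = 0.095/(0.836×29.4) = 0.003865 K/W
Sum of known resistances R_other = 0.03363 K/W
Total R = ΔT/Q = 32/209 = 0.1531 K/W
R_expanded polystyrene = R_total − R_other = 0.1195 K/W
k = L/(R·A) = 0.13/(0.1195×29.4)

k ≈ 0.037 W/(m·K)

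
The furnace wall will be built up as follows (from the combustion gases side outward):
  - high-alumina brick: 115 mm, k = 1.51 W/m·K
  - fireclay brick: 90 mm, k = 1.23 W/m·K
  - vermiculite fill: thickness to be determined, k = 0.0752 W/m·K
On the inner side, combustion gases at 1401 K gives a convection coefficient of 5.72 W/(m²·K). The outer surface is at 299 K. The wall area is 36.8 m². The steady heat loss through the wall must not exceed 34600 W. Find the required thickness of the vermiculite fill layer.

L ≈ 63.8 mm

Using the resistance-network approach (series):
R_inner film = 1/(h_i·A) = 1/(5.72×36.8) = 0.004751 K/W
R_high-alumina brick = L/(kA) = 0.115/(1.51×36.8) = 0.00207 K/W
R_fireclay brick = L/(kA) = 0.09/(1.23×36.8) = 0.001988 K/W
Sum of the known resistances R_other = 0.008809 K/W
Required total resistance R_tot = ΔT/Q_allow = 1102/34600 = 0.03185 K/W
R_vermiculite fill = R_tot − R_other = 0.02304 K/W
L = R·k·A = 0.02304×0.0752×36.8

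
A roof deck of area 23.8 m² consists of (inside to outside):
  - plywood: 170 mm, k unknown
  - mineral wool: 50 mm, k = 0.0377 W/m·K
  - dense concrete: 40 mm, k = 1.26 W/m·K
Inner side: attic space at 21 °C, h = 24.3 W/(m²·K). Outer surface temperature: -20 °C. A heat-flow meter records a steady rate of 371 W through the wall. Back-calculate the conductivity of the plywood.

k ≈ 0.138 W/(m·K)

Treating each layer as a thermal resistance in series:
R_inner film = 1/(h_i·A) = 1/(24.3×23.8) = 0.001729 K/W
R_mineral wool = L/(kA) = 0.05/(0.0377×23.8) = 0.05573 K/W
R_dense concrete = L/(kA) = 0.04/(1.26×23.8) = 0.001334 K/W
Sum of known resistances R_other = 0.05879 K/W
Total R = ΔT/Q = 41/371 = 0.1105 K/W
R_plywood = R_total − R_other = 0.05172 K/W
k = L/(R·A) = 0.17/(0.05172×23.8)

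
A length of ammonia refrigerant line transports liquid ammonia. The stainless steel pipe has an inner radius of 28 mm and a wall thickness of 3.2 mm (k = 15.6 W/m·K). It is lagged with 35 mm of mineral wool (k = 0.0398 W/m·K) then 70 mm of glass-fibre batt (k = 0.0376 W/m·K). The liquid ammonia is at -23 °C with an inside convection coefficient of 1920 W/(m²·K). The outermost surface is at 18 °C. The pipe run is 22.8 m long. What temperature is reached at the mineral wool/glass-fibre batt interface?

Radial resistances (cylindrical: R_cond = ln(r_o/r_i)/(2πkL), R_conv = 1/(h·2πrL)):
R_inner film = 1/(h_i·2πr₁L) = 1/(1920×2π×0.028×22.8) = 1.298×10^-4 K/W
R_stainless steel pipe wall = ln(31.2/28)/(2π×15.6×22.8) = 4.842×10^-5 K/W
R_mineral wool = ln(66.2/31.2)/(2π×0.0398×22.8) = 0.1319 K/W
R_glass-fibre batt = ln(136.2/66.2)/(2π×0.0376×22.8) = 0.1339 K/W
R_total = 0.2661 K/W
Q = ΔT/R_total = 41/0.2661
Q = 154 W
T_interface = T_inner + Q·ΣR(inner→interface) = -23 + 154×0.1321

T ≈ -2.64 °C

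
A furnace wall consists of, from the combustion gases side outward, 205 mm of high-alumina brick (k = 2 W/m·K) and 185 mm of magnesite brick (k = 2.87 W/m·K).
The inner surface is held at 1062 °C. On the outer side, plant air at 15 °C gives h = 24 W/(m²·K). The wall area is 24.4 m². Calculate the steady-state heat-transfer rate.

Q ≈ 122000 W

Series thermal resistances:
R_high-alumina brick = L/(kA) = 0.205/(2×24.4) = 0.004201 K/W
R_magnesite brick = L/(kA) = 0.185/(2.87×24.4) = 0.002642 K/W
R_outer film = 1/(h_o·A) = 1/(24×24.4) = 0.001708 K/W
R_total = 0.00855 K/W
Q = ΔT / R_total = 1047 / 0.00855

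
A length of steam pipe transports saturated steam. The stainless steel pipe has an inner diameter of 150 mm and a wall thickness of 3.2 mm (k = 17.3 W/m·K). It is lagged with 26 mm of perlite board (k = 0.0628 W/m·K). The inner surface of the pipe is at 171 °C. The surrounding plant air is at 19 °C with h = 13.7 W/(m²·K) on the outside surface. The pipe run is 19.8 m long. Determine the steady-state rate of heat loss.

Q ≈ 3590 W

Cylindrical conduction, so R = ln(r₂/r₁)/(2πkL) per layer, in series:
R_stainless steel pipe wall = ln(78.2/75)/(2π×17.3×19.8) = 1.941×10^-5 K/W
R_perlite board = ln(104.2/78.2)/(2π×0.0628×19.8) = 0.03674 K/W
R_outer film = 1/(h_o·2πr_oL) = 1/(13.7×2π×0.1042×19.8) = 0.005631 K/W
R_total = 0.04239 K/W
Q = ΔT/R_total = 152/0.04239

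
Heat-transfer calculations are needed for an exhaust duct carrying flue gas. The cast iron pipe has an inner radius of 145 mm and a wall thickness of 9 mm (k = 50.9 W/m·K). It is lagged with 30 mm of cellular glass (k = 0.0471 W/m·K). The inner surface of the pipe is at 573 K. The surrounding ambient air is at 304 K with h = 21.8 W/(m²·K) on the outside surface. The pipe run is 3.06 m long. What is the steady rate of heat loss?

For a radial system each layer contributes R = ln(r_out/r_in)/(2πkL); films add R = 1/(hA).
R_cast iron pipe wall = ln(154/145)/(2π×50.9×3.06) = 6.153×10^-5 K/W
R_cellular glass = ln(184/154)/(2π×0.0471×3.06) = 0.1965 K/W
R_outer film = 1/(h_o·2πr_oL) = 1/(21.8×2π×0.184×3.06) = 0.01297 K/W
R_total = 0.2096 K/W
Q = ΔT/R_total = 269/0.2096

Q ≈ 1280 W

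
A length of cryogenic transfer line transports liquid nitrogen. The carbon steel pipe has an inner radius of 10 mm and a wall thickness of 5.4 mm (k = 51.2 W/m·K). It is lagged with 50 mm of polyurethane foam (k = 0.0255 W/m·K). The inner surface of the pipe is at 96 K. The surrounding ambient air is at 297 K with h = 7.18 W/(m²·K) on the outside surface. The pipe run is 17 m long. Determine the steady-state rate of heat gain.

Q ≈ 365 W

For a radial system each layer contributes R = ln(r_out/r_in)/(2πkL); films add R = 1/(hA).
R_carbon steel pipe wall = ln(15.4/10)/(2π×51.2×17) = 7.895×10^-5 K/W
R_polyurethane foam = ln(65.4/15.4)/(2π×0.0255×17) = 0.5309 K/W
R_outer film = 1/(h_o·2πr_oL) = 1/(7.18×2π×0.0654×17) = 0.01994 K/W
R_total = 0.551 K/W
Q = ΔT/R_total = 201/0.551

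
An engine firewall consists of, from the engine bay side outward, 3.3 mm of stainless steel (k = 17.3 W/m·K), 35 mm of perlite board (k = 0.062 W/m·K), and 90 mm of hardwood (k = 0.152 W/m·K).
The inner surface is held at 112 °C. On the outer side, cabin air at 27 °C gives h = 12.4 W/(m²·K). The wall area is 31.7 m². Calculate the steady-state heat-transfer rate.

Series thermal resistances:
R_stainless steel = L/(kA) = 0.0033/(17.3×31.7) = 6.017×10^-6 K/W
R_perlite board = L/(kA) = 0.035/(0.062×31.7) = 0.01781 K/W
R_hardwood = L/(kA) = 0.09/(0.152×31.7) = 0.01868 K/W
R_outer film = 1/(h_o·A) = 1/(12.4×31.7) = 0.002544 K/W
R_total = 0.03904 K/W
Q = ΔT / R_total = 85 / 0.03904

Q ≈ 2180 W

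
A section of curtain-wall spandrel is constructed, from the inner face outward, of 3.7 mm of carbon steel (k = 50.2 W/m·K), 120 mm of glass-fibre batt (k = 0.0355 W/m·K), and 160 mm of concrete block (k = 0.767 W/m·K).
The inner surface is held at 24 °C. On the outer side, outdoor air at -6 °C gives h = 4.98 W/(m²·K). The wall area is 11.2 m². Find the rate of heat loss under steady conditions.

Treating each layer as a thermal resistance in series:
R_carbon steel = L/(kA) = 0.0037/(50.2×11.2) = 6.581×10^-6 K/W
R_glass-fibre batt = L/(kA) = 0.12/(0.0355×11.2) = 0.3018 K/W
R_concrete block = L/(kA) = 0.16/(0.767×11.2) = 0.01863 K/W
R_outer film = 1/(h_o·A) = 1/(4.98×11.2) = 0.01793 K/W
R_total = 0.3384 K/W
Q = ΔT / R_total = 30 / 0.3384

Q ≈ 88.7 W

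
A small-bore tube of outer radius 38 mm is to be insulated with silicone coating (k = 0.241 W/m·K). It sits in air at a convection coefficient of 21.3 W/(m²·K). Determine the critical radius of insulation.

For a cylinder r_cr = k/h = 0.241/21.3
r_cr = 11.3 mm; since the bare radius (38 mm) is above r_cr, any added insulation will reduce heat loss.

r_cr ≈ 11.3 mm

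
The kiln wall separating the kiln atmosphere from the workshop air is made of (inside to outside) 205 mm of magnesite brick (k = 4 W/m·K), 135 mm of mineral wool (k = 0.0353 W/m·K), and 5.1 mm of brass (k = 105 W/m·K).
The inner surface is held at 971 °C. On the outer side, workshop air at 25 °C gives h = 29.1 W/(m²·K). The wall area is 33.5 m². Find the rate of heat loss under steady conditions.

Treating each layer as a thermal resistance in series:
R_magnesite brick = L/(kA) = 0.205/(4×33.5) = 0.00153 K/W
R_mineral wool = L/(kA) = 0.135/(0.0353×33.5) = 0.1142 K/W
R_brass = L/(kA) = 0.0051/(105×33.5) = 1.45×10^-6 K/W
R_outer film = 1/(h_o·A) = 1/(29.1×33.5) = 0.001026 K/W
R_total = 0.1167 K/W
Q = ΔT / R_total = 946 / 0.1167

Q ≈ 8110 W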